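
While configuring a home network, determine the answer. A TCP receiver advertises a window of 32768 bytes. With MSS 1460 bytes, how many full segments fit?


Given: RWND = 32768 bytes, MSS = 1460 bytes
Full segments = floor(RWND / MSS)
Full segments = floor(32768 / 1460)
Full segments = floor(22.4438) = 22

22


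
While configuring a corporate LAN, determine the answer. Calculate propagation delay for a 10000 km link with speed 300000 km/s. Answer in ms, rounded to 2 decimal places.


Given: distance = 10000 km, speed = 300000 km/s
Delay = distance / speed = 10000 / 300000 seconds
Delay in ms = 10000 * 1000 / 300000
Delay = 33.3333 ms
Rounded to 2 dp = 33.33 ms

33.33


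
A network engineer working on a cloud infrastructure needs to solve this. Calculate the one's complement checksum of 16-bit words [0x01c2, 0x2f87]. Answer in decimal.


Given words: [0x01c2, 0x2f87]
Step 1: Sum all words
Raw sum = 450 + 12167 = 12617
One's complement = ~12617 & 0xFFFF = 52918

52918


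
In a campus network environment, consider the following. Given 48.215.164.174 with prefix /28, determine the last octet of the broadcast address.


Given: IP = 48.215.164.174, prefix = /28
Host bits = 32 - 28 = 4
Network last octet = 174 AND mask = 160
Host part size = 2^4 - 1 = 15
Broadcast last octet = 160 OR 15 = 175

175


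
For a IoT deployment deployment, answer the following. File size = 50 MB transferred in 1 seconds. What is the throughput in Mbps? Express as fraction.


Given: file = 50 MB, time = 1 s
File in Mb = 50 * 8 = 400 Mb
Throughput = 400 / 1 Mbps
Throughput = 400 Mbps

400


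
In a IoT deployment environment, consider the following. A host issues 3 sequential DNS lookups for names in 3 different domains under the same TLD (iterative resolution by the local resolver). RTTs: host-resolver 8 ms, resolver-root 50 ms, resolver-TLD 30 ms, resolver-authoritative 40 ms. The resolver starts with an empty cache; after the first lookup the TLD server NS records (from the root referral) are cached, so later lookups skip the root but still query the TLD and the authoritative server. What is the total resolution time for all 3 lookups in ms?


Lookup 1 (cold cache): local + root + TLD + auth = 8 + 50 + 30 + 40 = 128 ms
Lookups 2..3 (TLD NS cached -> skip root; new domain -> still ask TLD and auth): local + TLD + auth = 8 + 30 + 40 = 78 ms each
Remaining 2 lookups: 2 * 78 = 156 ms
Total = 128 + 156 = 284 ms

284


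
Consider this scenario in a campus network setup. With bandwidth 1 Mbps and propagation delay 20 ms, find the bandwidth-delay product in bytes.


Given: bandwidth = 1 Mbps, delay = 20 ms
BDP in bits = 1 * 10^6 * 20 / 1000
BDP in bits = 20000
BDP in bytes = 20000 / 8 = 2500

2500


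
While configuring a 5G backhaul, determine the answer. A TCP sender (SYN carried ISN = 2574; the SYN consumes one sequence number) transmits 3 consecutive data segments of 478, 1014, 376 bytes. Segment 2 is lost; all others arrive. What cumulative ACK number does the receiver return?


SYN uses sequence number 2574; first data byte = ISN + 1 = 2575.
Segment 1: SEQ = 2575, len = 478 B, covers [2575, 3052]
Segment 2: SEQ = 3053, len = 1014 B, covers [3053, 4066] [LOST]
Segment 3: SEQ = 4067, len = 376 B, covers [4067, 4442]
In-order data received: bytes [2575, 3052] (segments 1..1).
Segment 2 missing -> gap begins at byte 3053; later segments buffered out of order.
Cumulative ACK = next expected in-order byte = 2575 + 478 = 3053

3053


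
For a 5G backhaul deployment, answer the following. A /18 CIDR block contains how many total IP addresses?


Given: CIDR prefix /18
Host bits = 32 - 18 = 14
Total addresses = 2^14 = 16384

16384


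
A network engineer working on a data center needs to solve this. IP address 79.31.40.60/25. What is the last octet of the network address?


Given: IP = 79.31.40.60, prefix = /25
Subnet mask = 255.255.255.128
Last octet of IP: 60
Last octet of mask: 128
Network last octet = 60 AND 128 = 0

0


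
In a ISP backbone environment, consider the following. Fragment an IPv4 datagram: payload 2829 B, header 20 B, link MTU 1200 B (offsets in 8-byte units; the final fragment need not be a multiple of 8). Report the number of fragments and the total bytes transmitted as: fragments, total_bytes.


Max data per non-final fragment = floor((MTU - header)/8)*8 = floor((1200 - 20)/8)*8 = floor(1180/8)*8 = 1176 B
Final fragment needs no 8-byte alignment: it can carry up to MTU - header = 1180 B
Non-final fragments needed = ceil((payload - 1180) / 1176) = ceil(1649/1176) = ceil(1.4022) = 2
Number of fragments = 2 + 1 = 3
Fragment sizes (data): 2 * 1176 B + 477 B (last, 477 <= 1180 OK)
Total bytes sent = payload + n_frags * header = 2829 + 3*20 = 2829 + 60 = 2889 B

3, 2889


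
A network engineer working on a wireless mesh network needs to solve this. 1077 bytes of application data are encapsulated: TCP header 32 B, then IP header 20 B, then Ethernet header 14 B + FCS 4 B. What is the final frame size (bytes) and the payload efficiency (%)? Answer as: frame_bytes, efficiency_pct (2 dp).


TCP segment = 1077 + 32 = 1109 B
IP packet = 1109 + 20 = 1129 B
Ethernet frame = 1129 + 14 + 4 = 1147 B
Efficiency = app / frame = 1077 / 1147 = 0.938971 = 93.8971% -> 93.90% (2 dp)

1147, 93.90


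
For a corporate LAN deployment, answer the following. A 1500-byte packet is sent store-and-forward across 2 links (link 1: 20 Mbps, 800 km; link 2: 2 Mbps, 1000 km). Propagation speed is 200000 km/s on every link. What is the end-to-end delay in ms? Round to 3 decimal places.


Packet = 1500 bytes = 12000 bits. Store-and-forward: sum (t_trans + t_prop) per link.
Link 1: t_trans = 12000/(20*10^6) s = 0.6000 ms; t_prop = 800/200000 s = 4.0000 ms; subtotal = 4.6000 ms
Link 2: t_trans = 12000/(2*10^6) s = 6.0000 ms; t_prop = 1000/200000 s = 5.0000 ms; subtotal = 11.0000 ms
End-to-end = 4.6000 + 11.0000 = 15.6000 ms -> 15.600 ms (3 dp)

15.600


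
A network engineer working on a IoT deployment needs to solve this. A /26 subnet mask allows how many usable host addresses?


Given: subnet mask /26
Host bits = 32 - 26 = 6
Total addresses = 2^6 = 64
Usable hosts = 64 - 2 (network + broadcast) = 62

62


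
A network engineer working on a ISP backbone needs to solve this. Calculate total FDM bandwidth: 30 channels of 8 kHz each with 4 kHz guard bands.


Given: 30 channels, 8 kHz each, guard = 4 kHz
Channel bandwidth = 30 * 8 = 240 kHz
Guard bands = 29 gaps * 4 kHz = 116 kHz
Total = 240 + 116 = 356 kHz

356


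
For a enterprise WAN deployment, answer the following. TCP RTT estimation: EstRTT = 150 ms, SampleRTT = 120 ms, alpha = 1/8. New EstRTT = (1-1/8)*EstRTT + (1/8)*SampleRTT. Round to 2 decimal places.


Given: EstRTT = 150 ms, SampleRTT = 120 ms, alpha = 1/8
New EstRTT = (1 - alpha) * EstRTT + alpha * SampleRTT
(7/8) * 150 = 131.25
(1/8) * 120 = 15
New EstRTT = 131.25 + 15 = 146.25 ms -> 146.25 ms (2 dp)

146.25


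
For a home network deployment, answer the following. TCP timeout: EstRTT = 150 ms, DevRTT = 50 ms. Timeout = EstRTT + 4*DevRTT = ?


Given: EstRTT = 150 ms, DevRTT = 50 ms
Timeout = EstRTT + 4 * DevRTT
4 * DevRTT = 4 * 50 = 200
Timeout = 150 + 200 = 350 ms

350


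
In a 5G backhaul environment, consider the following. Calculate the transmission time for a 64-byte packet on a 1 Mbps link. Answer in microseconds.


Given: packet = 64 bytes, bandwidth = 1 Mbps
Packet in bits = 64 * 8 = 512 bits
Bandwidth = 1 * 10^6 = 1000000 bps
Time = 512 / 1000000 seconds
Time in us = 512 * 10^6 / 1000000 = 512

512


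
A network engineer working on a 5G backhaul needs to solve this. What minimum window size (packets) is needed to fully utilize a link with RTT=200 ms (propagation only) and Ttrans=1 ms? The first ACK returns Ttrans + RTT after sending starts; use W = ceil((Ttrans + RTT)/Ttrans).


Given: Ttrans = 1 ms, RTT = 200 ms (= 2 * Tprop, Tprop = 100 ms)
Time until first ACK returns = Ttrans + RTT = 1 + 200 = 201 ms
Need W * Ttrans >= Ttrans + RTT  ->  W >= (Ttrans + RTT) / Ttrans
(Ttrans + RTT) / Ttrans = 201 / 1 = 201
W_min = ceil(201) = 201

201


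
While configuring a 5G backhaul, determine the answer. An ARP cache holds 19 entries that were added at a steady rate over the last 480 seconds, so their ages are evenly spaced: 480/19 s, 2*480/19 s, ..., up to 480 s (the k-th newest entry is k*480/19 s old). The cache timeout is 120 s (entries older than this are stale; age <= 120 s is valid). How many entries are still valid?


Ages are k * 480/19 s for k = 1..19 (spacing = 25.2632 s).
Entry k is valid iff k * 480/19 <= 120 iff k <= 19 * 120 / 480 = 4.7500
n_valid = floor(4.7500) = 4
(n_stale = 19 - 4 = 15)

4


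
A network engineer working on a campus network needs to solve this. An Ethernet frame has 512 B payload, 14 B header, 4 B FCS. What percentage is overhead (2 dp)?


Given: payload = 512 B, header = 14 B, trailer = 4 B
Overhead bytes = header + trailer = 14 + 4 = 18
Total frame = payload + overhead = 512 + 18 = 530
Overhead % = 18 / 530 * 100 = 3.3962% -> 3.40% (2 dp)

3.40


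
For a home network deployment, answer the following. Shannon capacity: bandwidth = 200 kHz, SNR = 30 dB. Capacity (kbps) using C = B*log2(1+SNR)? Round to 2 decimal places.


Given: B = 200 kHz, SNR = 30 dB
SNR linear = 10^(30/10) = 1000
1 + SNR = 1001
log2(1001) = 9.9672262588
C = 200 * 1000 * 9.9672262588 = 1993445.2518 bps
C = 1993.445252 kbps -> 1993.45 kbps (2 dp)

1993.45


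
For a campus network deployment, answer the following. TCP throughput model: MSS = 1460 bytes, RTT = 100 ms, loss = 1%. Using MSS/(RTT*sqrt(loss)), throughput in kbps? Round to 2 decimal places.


Given: MSS = 1460 bytes, RTT = 100 ms, loss = 1%
RTT in seconds = 100 / 1000 = 0.1
Loss rate = 1% = 0.01
sqrt(loss) = sqrt(0.01) = 0.1
Throughput (bytes/s) = 1460 / (0.1 * 0.1) = 146000.0000
Throughput (kbps) = 146000.0000 * 8 / 1000 = 1168.000000 -> 1168.00 kbps (2 dp)

1168.00


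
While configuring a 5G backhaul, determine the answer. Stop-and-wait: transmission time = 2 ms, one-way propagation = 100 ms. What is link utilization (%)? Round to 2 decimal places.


Given: Ttrans = 2 ms, Tprop = 100 ms
RTT = 2 * Tprop = 2 * 100 = 200 ms
U = Ttrans / (Ttrans + RTT)
U = 2 / (2 + 200)
U = 2 / 202 = 0.009901
U% = 0.99%

0.99


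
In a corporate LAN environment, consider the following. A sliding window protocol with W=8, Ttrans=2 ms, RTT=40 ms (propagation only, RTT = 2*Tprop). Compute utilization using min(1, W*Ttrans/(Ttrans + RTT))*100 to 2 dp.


Given: W = 8, Ttrans = 2 ms, RTT = 40 ms (= 2 * Tprop, Tprop = 20 ms)
Cycle time = Ttrans + RTT = 2 + 40 = 42 ms (first packet sent until its ACK returns)
W * Ttrans = 8 * 2 = 16 ms of sending per cycle
W * Ttrans / (Ttrans + RTT) = 16 / 42 = 0.380952
U = min(1, 0.380952) = 0.380952
U% = 38.10%

38.10


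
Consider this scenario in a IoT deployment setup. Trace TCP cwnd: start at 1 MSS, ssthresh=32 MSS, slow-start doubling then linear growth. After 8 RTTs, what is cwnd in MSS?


RTT 0: cwnd = 1 MSS (initial)
RTT 1: cwnd = 2 MSS (slow start, doubled)
RTT 2: cwnd = 4 MSS (slow start, doubled)
RTT 3: cwnd = 8 MSS (slow start, doubled)
RTT 4: cwnd = 16 MSS (slow start, doubled)
RTT 5: cwnd = 32 MSS (slow start, doubled)
RTT 6: cwnd = 33 MSS (congestion avoidance, +1)
RTT 7: cwnd = 34 MSS (congestion avoidance, +1)
RTT 8: cwnd = 35 MSS (congestion avoidance, +1)

35


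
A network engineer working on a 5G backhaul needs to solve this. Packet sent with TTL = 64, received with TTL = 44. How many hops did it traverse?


Given: initial TTL = 64, received TTL = 44
Hops = initial TTL - received TTL
Hops = 64 - 44 = 20

20


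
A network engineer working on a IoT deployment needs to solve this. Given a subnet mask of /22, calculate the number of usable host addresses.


Given: subnet mask /22
Host bits = 32 - 22 = 10
Total addresses = 2^10 = 1024
Usable hosts = 1024 - 2 (network + broadcast) = 1022

1022


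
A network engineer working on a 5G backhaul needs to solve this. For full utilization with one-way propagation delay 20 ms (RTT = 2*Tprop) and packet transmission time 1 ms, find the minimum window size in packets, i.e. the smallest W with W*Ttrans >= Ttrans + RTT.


Given: Ttrans = 1 ms, RTT = 40 ms (= 2 * Tprop, Tprop = 20 ms)
Time until first ACK returns = Ttrans + RTT = 1 + 40 = 41 ms
Need W * Ttrans >= Ttrans + RTT  ->  W >= (Ttrans + RTT) / Ttrans
(Ttrans + RTT) / Ttrans = 41 / 1 = 41
W_min = ceil(41) = 41

41


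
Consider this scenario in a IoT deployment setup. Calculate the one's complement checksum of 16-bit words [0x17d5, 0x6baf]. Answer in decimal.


Given words: [0x17d5, 0x6baf]
Step 1: Sum all words
Raw sum = 6101 + 27567 = 33668
One's complement = ~33668 & 0xFFFF = 31867

31867


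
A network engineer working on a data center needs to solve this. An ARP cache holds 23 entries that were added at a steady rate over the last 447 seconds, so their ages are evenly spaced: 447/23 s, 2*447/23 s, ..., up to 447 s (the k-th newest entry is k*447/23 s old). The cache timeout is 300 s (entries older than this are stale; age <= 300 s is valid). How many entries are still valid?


Ages are k * 447/23 s for k = 1..23 (spacing = 19.4348 s).
Entry k is valid iff k * 447/23 <= 300 iff k <= 23 * 300 / 447 = 15.4362
n_valid = floor(15.4362) = 15
(n_stale = 23 - 15 = 8)

15


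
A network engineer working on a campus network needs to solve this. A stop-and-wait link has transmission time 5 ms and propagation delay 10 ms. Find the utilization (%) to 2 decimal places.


Given: Ttrans = 5 ms, Tprop = 10 ms
RTT = 2 * Tprop = 2 * 10 = 20 ms
U = Ttrans / (Ttrans + RTT)
U = 5 / (5 + 20)
U = 5 / 25 = 0.2
U% = 20.00%

20.00


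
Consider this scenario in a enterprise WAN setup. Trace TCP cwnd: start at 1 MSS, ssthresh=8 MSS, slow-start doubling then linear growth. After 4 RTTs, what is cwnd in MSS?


RTT 0: cwnd = 1 MSS (initial)
RTT 1: cwnd = 2 MSS (slow start, doubled)
RTT 2: cwnd = 4 MSS (slow start, doubled)
RTT 3: cwnd = 8 MSS (slow start, doubled)
RTT 4: cwnd = 9 MSS (congestion avoidance, +1)

9


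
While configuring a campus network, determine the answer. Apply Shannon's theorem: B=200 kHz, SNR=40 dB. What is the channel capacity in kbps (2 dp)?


Given: B = 200 kHz, SNR = 40 dB
SNR linear = 10^(40/10) = 10000
1 + SNR = 10001
log2(10001) = 13.2878566418
C = 200 * 1000 * 13.2878566418 = 2657571.3284 bps
C = 2657.571328 kbps -> 2657.57 kbps (2 dp)

2657.57


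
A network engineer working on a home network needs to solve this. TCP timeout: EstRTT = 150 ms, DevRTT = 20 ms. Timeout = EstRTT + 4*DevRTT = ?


Given: EstRTT = 150 ms, DevRTT = 20 ms
Timeout = EstRTT + 4 * DevRTT
4 * DevRTT = 4 * 20 = 80
Timeout = 150 + 80 = 230 ms

230


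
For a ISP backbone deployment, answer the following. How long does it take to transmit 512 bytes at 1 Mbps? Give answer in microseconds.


Given: packet = 512 bytes, bandwidth = 1 Mbps
Packet in bits = 512 * 8 = 4096 bits
Bandwidth = 1 * 10^6 = 1000000 bps
Time = 4096 / 1000000 seconds
Time in us = 4096 * 10^6 / 1000000 = 4096

4096


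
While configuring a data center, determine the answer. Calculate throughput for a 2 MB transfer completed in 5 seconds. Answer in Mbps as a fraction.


Given: file = 2 MB, time = 5 s
File in Mb = 2 * 8 = 16 Mb
Throughput = 16 / 5 Mbps
Throughput = 16/5 Mbps

16/5


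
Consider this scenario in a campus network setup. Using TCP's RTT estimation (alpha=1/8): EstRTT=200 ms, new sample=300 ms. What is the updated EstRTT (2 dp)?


Given: EstRTT = 200 ms, SampleRTT = 300 ms, alpha = 1/8
New EstRTT = (1 - alpha) * EstRTT + alpha * SampleRTT
(7/8) * 200 = 175
(1/8) * 300 = 37.5
New EstRTT = 175 + 37.5 = 212.5 ms -> 212.50 ms (2 dp)

212.50


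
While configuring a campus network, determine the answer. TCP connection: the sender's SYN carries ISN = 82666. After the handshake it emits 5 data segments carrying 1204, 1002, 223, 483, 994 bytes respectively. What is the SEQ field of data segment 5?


The SYN occupies sequence number ISN = 82666, so the first data byte is ISN + 1 = 82667.
SEQ of data segment i = (ISN + 1) + sum of payload sizes of segments 1..i-1.
Segment 1: SEQ = 82667, payload = 1204 bytes
Segment 2: SEQ = 83871, payload = 1002 bytes
Segment 3: SEQ = 84873, payload = 223 bytes
Segment 4: SEQ = 85096, payload = 483 bytes
Segment 5: SEQ = 85579, payload = 994 bytes
SEQ of segment 5 = 82667 + 1204 + 1002 + 223 + 483 = 85579

85579


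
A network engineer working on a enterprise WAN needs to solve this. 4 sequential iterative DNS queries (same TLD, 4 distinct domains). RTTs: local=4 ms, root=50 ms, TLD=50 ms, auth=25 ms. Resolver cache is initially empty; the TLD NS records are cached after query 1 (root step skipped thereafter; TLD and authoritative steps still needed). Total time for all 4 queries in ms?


Lookup 1 (cold cache): local + root + TLD + auth = 4 + 50 + 50 + 25 = 129 ms
Lookups 2..4 (TLD NS cached -> skip root; new domain -> still ask TLD and auth): local + TLD + auth = 4 + 50 + 25 = 79 ms each
Remaining 3 lookups: 3 * 79 = 237 ms
Total = 129 + 237 = 366 ms

366


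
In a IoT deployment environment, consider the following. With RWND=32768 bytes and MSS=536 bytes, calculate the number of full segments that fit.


Given: RWND = 32768 bytes, MSS = 536 bytes
Full segments = floor(RWND / MSS)
Full segments = floor(32768 / 536)
Full segments = floor(61.1343) = 61

61


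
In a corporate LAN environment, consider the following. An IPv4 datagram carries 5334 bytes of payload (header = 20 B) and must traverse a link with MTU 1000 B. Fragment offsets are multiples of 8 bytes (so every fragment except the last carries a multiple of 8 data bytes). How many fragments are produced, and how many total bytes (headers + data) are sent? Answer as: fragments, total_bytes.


Max data per non-final fragment = floor((MTU - header)/8)*8 = floor((1000 - 20)/8)*8 = floor(980/8)*8 = 976 B
Final fragment needs no 8-byte alignment: it can carry up to MTU - header = 980 B
Non-final fragments needed = ceil((payload - 980) / 976) = ceil(4354/976) = ceil(4.4611) = 5
Number of fragments = 5 + 1 = 6
Fragment sizes (data): 5 * 976 B + 454 B (last, 454 <= 980 OK)
Total bytes sent = payload + n_frags * header = 5334 + 6*20 = 5334 + 120 = 5454 B

6, 5454


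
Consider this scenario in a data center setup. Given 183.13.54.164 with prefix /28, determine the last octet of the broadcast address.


Given: IP = 183.13.54.164, prefix = /28
Host bits = 32 - 28 = 4
Network last octet = 164 AND mask = 160
Host part size = 2^4 - 1 = 15
Broadcast last octet = 160 OR 15 = 175

175


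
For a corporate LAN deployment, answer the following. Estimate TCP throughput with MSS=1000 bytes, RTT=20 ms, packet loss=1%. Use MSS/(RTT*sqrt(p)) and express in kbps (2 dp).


Given: MSS = 1000 bytes, RTT = 20 ms, loss = 1%
RTT in seconds = 20 / 1000 = 0.02
Loss rate = 1% = 0.01
sqrt(loss) = sqrt(0.01) = 0.1
Throughput (bytes/s) = 1000 / (0.02 * 0.1) = 500000.0000
Throughput (kbps) = 500000.0000 * 8 / 1000 = 4000.000000 -> 4000.00 kbps (2 dp)

4000.00


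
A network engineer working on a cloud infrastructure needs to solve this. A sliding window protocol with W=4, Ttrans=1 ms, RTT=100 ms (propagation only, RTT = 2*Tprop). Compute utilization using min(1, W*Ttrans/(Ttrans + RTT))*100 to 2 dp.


Given: W = 4, Ttrans = 1 ms, RTT = 100 ms (= 2 * Tprop, Tprop = 50 ms)
Cycle time = Ttrans + RTT = 1 + 100 = 101 ms (first packet sent until its ACK returns)
W * Ttrans = 4 * 1 = 4 ms of sending per cycle
W * Ttrans / (Ttrans + RTT) = 4 / 101 = 0.039604
U = min(1, 0.039604) = 0.039604
U% = 3.96%

3.96


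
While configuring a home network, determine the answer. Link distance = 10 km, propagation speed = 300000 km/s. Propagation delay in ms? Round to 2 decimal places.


Given: distance = 10 km, speed = 300000 km/s
Delay = distance / speed = 10 / 300000 seconds
Delay in ms = 10 * 1000 / 300000
Delay = 0.0333 ms
Rounded to 2 dp = 0.03 ms

0.03


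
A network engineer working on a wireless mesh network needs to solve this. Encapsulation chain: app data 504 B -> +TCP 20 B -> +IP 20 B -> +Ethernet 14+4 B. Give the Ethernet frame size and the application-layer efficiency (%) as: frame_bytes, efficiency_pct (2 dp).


TCP segment = 504 + 20 = 524 B
IP packet = 524 + 20 = 544 B
Ethernet frame = 544 + 14 + 4 = 562 B
Efficiency = app / frame = 504 / 562 = 0.896797 = 89.6797% -> 89.68% (2 dp)

562, 89.68


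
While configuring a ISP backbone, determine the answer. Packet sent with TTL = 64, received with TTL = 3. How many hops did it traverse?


Given: initial TTL = 64, received TTL = 3
Hops = initial TTL - received TTL
Hops = 64 - 3 = 61

61


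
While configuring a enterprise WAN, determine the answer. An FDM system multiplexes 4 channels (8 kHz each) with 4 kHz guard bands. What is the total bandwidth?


Given: 4 channels, 8 kHz each, guard = 4 kHz
Channel bandwidth = 4 * 8 = 32 kHz
Guard bands = 3 gaps * 4 kHz = 12 kHz
Total = 32 + 12 = 44 kHz

44


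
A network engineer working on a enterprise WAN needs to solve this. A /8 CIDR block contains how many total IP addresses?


Given: CIDR prefix /8
Host bits = 32 - 8 = 24
Total addresses = 2^24 = 16777216

16777216


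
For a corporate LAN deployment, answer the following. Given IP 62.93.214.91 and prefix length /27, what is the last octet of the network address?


Given: IP = 62.93.214.91, prefix = /27
Subnet mask = 255.255.255.224
Last octet of IP: 91
Last octet of mask: 224
Network last octet = 91 AND 224 = 64

64


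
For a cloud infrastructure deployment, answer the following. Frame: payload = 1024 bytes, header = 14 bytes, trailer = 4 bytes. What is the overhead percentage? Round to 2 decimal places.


Given: payload = 1024 B, header = 14 B, trailer = 4 B
Overhead bytes = header + trailer = 14 + 4 = 18
Total frame = payload + overhead = 1024 + 18 = 1042
Overhead % = 18 / 1042 * 100 = 1.7274% -> 1.73% (2 dp)

1.73


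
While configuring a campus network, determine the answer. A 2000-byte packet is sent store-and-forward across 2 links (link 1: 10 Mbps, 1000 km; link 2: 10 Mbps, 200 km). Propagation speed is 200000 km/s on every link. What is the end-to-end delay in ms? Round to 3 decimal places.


Packet = 2000 bytes = 16000 bits. Store-and-forward: sum (t_trans + t_prop) per link.
Link 1: t_trans = 16000/(10*10^6) s = 1.6000 ms; t_prop = 1000/200000 s = 5.0000 ms; subtotal = 6.6000 ms
Link 2: t_trans = 16000/(10*10^6) s = 1.6000 ms; t_prop = 200/200000 s = 1.0000 ms; subtotal = 2.6000 ms
End-to-end = 6.6000 + 2.6000 = 9.2000 ms -> 9.200 ms (3 dp)

9.200


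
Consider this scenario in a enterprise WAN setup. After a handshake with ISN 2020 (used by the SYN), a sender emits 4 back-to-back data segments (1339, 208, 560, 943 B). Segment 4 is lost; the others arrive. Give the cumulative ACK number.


SYN uses sequence number 2020; first data byte = ISN + 1 = 2021.
Segment 1: SEQ = 2021, len = 1339 B, covers [2021, 3359]
Segment 2: SEQ = 3360, len = 208 B, covers [3360, 3567]
Segment 3: SEQ = 3568, len = 560 B, covers [3568, 4127]
Segment 4: SEQ = 4128, len = 943 B, covers [4128, 5070] [LOST]
In-order data received: bytes [2021, 4127] (segments 1..3).
Segment 4 missing -> gap begins at byte 4128.
Cumulative ACK = next expected in-order byte = 2021 + 1339 + 208 + 560 = 4128

4128


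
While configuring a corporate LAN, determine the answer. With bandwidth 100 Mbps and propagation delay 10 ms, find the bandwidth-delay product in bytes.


Given: bandwidth = 100 Mbps, delay = 10 ms
BDP in bits = 100 * 10^6 * 10 / 1000
BDP in bits = 1000000
BDP in bytes = 1000000 / 8 = 125000

125000


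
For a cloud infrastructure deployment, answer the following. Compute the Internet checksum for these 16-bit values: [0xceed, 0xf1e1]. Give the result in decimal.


Given words: [0xceed, 0xf1e1]
Step 1: Sum all words
Raw sum = 52973 + 61921 = 114894
Step 2: Fold carry: (49358 + 1) = 49359
One's complement = ~49359 & 0xFFFF = 16176

16176


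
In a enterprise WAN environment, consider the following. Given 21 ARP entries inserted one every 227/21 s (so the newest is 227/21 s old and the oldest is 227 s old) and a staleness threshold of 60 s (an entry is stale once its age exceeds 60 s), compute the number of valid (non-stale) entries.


Ages are k * 227/21 s for k = 1..21 (spacing = 10.8095 s).
Entry k is valid iff k * 227/21 <= 60 iff k <= 21 * 60 / 227 = 5.5507
n_valid = floor(5.5507) = 5
(n_stale = 21 - 5 = 16)

5


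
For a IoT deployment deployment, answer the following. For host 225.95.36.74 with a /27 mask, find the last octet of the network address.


Given: IP = 225.95.36.74, prefix = /27
Subnet mask = 255.255.255.224
Last octet of IP: 74
Last octet of mask: 224
Network last octet = 74 AND 224 = 64

64


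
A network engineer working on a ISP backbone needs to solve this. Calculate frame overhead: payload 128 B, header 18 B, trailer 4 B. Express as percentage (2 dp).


Given: payload = 128 B, header = 18 B, trailer = 4 B
Overhead bytes = header + trailer = 18 + 4 = 22
Total frame = payload + overhead = 128 + 22 = 150
Overhead % = 22 / 150 * 100 = 14.6667% -> 14.67% (2 dp)

14.67


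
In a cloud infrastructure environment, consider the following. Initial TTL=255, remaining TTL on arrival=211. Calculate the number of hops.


Given: initial TTL = 255, received TTL = 211
Hops = initial TTL - received TTL
Hops = 255 - 211 = 44

44


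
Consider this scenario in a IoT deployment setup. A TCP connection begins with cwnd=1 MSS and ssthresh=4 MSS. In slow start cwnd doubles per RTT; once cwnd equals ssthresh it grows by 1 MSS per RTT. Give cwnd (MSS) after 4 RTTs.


RTT 0: cwnd = 1 MSS (initial)
RTT 1: cwnd = 2 MSS (slow start, doubled)
RTT 2: cwnd = 4 MSS (slow start, doubled)
RTT 3: cwnd = 5 MSS (congestion avoidance, +1)
RTT 4: cwnd = 6 MSS (congestion avoidance, +1)

6


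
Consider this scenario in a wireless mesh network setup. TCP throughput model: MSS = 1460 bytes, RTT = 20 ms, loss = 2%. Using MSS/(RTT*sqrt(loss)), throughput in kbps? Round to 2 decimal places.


Given: MSS = 1460 bytes, RTT = 20 ms, loss = 2%
RTT in seconds = 20 / 1000 = 0.02
Loss rate = 2% = 0.02
sqrt(loss) = sqrt(0.02) = 0.141421356237
Throughput (bytes/s) = 1460 / (0.02 * 0.141421356237) = 516187.9503
Throughput (kbps) = 516187.9503 * 8 / 1000 = 4129.503602 -> 4129.50 kbps (2 dp)

4129.50


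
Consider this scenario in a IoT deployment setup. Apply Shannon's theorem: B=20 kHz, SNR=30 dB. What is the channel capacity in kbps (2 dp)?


Given: B = 20 kHz, SNR = 30 dB
SNR linear = 10^(30/10) = 1000
1 + SNR = 1001
log2(1001) = 9.9672262588
C = 20 * 1000 * 9.9672262588 = 199344.5252 bps
C = 199.344525 kbps -> 199.34 kbps (2 dp)

199.34


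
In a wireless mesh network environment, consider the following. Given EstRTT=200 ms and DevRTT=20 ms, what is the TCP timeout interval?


Given: EstRTT = 200 ms, DevRTT = 20 ms
Timeout = EstRTT + 4 * DevRTT
4 * DevRTT = 4 * 20 = 80
Timeout = 200 + 80 = 280 ms

280


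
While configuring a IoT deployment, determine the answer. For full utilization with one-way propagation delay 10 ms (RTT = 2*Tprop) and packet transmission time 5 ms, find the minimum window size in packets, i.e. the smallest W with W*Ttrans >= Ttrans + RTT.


Given: Ttrans = 5 ms, RTT = 20 ms (= 2 * Tprop, Tprop = 10 ms)
Time until first ACK returns = Ttrans + RTT = 5 + 20 = 25 ms
Need W * Ttrans >= Ttrans + RTT  ->  W >= (Ttrans + RTT) / Ttrans
(Ttrans + RTT) / Ttrans = 25 / 5 = 5
W_min = ceil(5) = 5

5


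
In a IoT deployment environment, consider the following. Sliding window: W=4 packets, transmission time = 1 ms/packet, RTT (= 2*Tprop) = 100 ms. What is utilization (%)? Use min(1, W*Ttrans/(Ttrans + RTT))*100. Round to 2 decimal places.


Given: W = 4, Ttrans = 1 ms, RTT = 100 ms (= 2 * Tprop, Tprop = 50 ms)
Cycle time = Ttrans + RTT = 1 + 100 = 101 ms (first packet sent until its ACK returns)
W * Ttrans = 4 * 1 = 4 ms of sending per cycle
W * Ttrans / (Ttrans + RTT) = 4 / 101 = 0.039604
U = min(1, 0.039604) = 0.039604
U% = 3.96%

3.96


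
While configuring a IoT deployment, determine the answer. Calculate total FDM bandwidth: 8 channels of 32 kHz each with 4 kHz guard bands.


Given: 8 channels, 32 kHz each, guard = 4 kHz
Channel bandwidth = 8 * 32 = 256 kHz
Guard bands = 7 gaps * 4 kHz = 28 kHz
Total = 256 + 28 = 284 kHz

284


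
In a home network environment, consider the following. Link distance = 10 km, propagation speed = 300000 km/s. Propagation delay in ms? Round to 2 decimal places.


Given: distance = 10 km, speed = 300000 km/s
Delay = distance / speed = 10 / 300000 seconds
Delay in ms = 10 * 1000 / 300000
Delay = 0.0333 ms
Rounded to 2 dp = 0.03 ms

0.03


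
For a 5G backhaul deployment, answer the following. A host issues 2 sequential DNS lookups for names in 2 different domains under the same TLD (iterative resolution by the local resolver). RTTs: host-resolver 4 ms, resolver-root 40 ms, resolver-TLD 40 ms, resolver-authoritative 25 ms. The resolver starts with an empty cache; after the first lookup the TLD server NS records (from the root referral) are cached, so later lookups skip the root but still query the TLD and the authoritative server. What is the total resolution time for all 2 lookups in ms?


Lookup 1 (cold cache): local + root + TLD + auth = 4 + 40 + 40 + 25 = 109 ms
Lookups 2..2 (TLD NS cached -> skip root; new domain -> still ask TLD and auth): local + TLD + auth = 4 + 40 + 25 = 69 ms each
Remaining 1 lookups: 1 * 69 = 69 ms
Total = 109 + 69 = 178 ms

178


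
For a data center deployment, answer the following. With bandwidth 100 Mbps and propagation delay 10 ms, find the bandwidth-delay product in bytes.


Given: bandwidth = 100 Mbps, delay = 10 ms
BDP in bits = 100 * 10^6 * 10 / 1000
BDP in bits = 1000000
BDP in bytes = 1000000 / 8 = 125000

125000


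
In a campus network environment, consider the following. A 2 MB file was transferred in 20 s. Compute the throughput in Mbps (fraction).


Given: file = 2 MB, time = 20 s
File in Mb = 2 * 8 = 16 Mb
Throughput = 16 / 20 Mbps
Throughput = 4/5 Mbps

4/5


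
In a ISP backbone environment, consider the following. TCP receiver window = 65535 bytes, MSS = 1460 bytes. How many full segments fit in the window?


Given: RWND = 65535 bytes, MSS = 1460 bytes
Full segments = floor(RWND / MSS)
Full segments = floor(65535 / 1460)
Full segments = floor(44.887) = 44

44


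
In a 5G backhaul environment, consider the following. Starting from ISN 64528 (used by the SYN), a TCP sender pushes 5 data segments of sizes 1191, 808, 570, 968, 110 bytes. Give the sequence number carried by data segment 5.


The SYN occupies sequence number ISN = 64528, so the first data byte is ISN + 1 = 64529.
SEQ of data segment i = (ISN + 1) + sum of payload sizes of segments 1..i-1.
Segment 1: SEQ = 64529, payload = 1191 bytes
Segment 2: SEQ = 65720, payload = 808 bytes
Segment 3: SEQ = 66528, payload = 570 bytes
Segment 4: SEQ = 67098, payload = 968 bytes
Segment 5: SEQ = 68066, payload = 110 bytes
SEQ of segment 5 = 64529 + 1191 + 808 + 570 + 968 = 68066

68066


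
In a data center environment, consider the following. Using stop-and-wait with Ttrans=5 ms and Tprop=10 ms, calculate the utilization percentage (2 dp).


Given: Ttrans = 5 ms, Tprop = 10 ms
RTT = 2 * Tprop = 2 * 10 = 20 ms
U = Ttrans / (Ttrans + RTT)
U = 5 / (5 + 20)
U = 5 / 25 = 0.2
U% = 20.00%

20.00


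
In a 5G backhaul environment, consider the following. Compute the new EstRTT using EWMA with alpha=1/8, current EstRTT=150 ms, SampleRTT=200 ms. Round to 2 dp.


Given: EstRTT = 150 ms, SampleRTT = 200 ms, alpha = 1/8
New EstRTT = (1 - alpha) * EstRTT + alpha * SampleRTT
(7/8) * 150 = 131.25
(1/8) * 200 = 25
New EstRTT = 131.25 + 25 = 156.25 ms -> 156.25 ms (2 dp)

156.25


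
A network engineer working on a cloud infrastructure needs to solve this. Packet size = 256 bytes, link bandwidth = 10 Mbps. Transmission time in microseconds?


Given: packet = 256 bytes, bandwidth = 10 Mbps
Packet in bits = 256 * 8 = 2048 bits
Bandwidth = 10 * 10^6 = 10000000 bps
Time = 2048 / 10000000 seconds
Time in us = 2048 * 10^6 / 10000000 = 204.8

204.8


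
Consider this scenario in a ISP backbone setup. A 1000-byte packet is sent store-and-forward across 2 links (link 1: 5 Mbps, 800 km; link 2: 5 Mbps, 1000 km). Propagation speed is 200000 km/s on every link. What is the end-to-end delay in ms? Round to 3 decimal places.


Packet = 1000 bytes = 8000 bits. Store-and-forward: sum (t_trans + t_prop) per link.
Link 1: t_trans = 8000/(5*10^6) s = 1.6000 ms; t_prop = 800/200000 s = 4.0000 ms; subtotal = 5.6000 ms
Link 2: t_trans = 8000/(5*10^6) s = 1.6000 ms; t_prop = 1000/200000 s = 5.0000 ms; subtotal = 6.6000 ms
End-to-end = 5.6000 + 6.6000 = 12.2000 ms -> 12.200 ms (3 dp)

12.200


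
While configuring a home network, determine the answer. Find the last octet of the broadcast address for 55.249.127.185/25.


Given: IP = 55.249.127.185, prefix = /25
Host bits = 32 - 25 = 7
Network last octet = 185 AND mask = 128
Host part size = 2^7 - 1 = 127
Broadcast last octet = 128 OR 127 = 255

255


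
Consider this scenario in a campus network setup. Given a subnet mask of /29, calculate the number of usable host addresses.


Given: subnet mask /29
Host bits = 32 - 29 = 3
Total addresses = 2^3 = 8
Usable hosts = 8 - 2 (network + broadcast) = 6

6


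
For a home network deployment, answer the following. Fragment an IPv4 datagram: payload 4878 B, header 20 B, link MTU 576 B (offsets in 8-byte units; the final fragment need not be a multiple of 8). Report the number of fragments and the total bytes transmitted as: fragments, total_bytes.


Max data per non-final fragment = floor((MTU - header)/8)*8 = floor((576 - 20)/8)*8 = floor(556/8)*8 = 552 B
Final fragment needs no 8-byte alignment: it can carry up to MTU - header = 556 B
Non-final fragments needed = ceil((payload - 556) / 552) = ceil(4322/552) = ceil(7.8297) = 8
Number of fragments = 8 + 1 = 9
Fragment sizes (data): 8 * 552 B + 462 B (last, 462 <= 556 OK)
Total bytes sent = payload + n_frags * header = 4878 + 9*20 = 4878 + 180 = 5058 B

9, 5058


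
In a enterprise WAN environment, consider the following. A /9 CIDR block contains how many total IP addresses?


Given: CIDR prefix /9
Host bits = 32 - 9 = 23
Total addresses = 2^23 = 8388608

8388608


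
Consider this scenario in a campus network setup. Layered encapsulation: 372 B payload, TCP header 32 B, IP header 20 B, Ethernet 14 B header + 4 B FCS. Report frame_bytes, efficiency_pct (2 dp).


TCP segment = 372 + 32 = 404 B
IP packet = 404 + 20 = 424 B
Ethernet frame = 424 + 14 + 4 = 442 B
Efficiency = app / frame = 372 / 442 = 0.841629 = 84.1629% -> 84.16% (2 dp)

442, 84.16


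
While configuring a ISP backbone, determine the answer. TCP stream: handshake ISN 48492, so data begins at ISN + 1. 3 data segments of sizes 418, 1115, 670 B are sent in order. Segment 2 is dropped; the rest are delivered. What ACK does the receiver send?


SYN uses sequence number 48492; first data byte = ISN + 1 = 48493.
Segment 1: SEQ = 48493, len = 418 B, covers [48493, 48910]
Segment 2: SEQ = 48911, len = 1115 B, covers [48911, 50025] [LOST]
Segment 3: SEQ = 50026, len = 670 B, covers [50026, 50695]
In-order data received: bytes [48493, 48910] (segments 1..1).
Segment 2 missing -> gap begins at byte 48911; later segments buffered out of order.
Cumulative ACK = next expected in-order byte = 48493 + 418 = 48911

48911


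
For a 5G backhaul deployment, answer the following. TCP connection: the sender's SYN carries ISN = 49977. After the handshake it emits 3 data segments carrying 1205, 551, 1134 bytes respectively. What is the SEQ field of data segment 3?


The SYN occupies sequence number ISN = 49977, so the first data byte is ISN + 1 = 49978.
SEQ of data segment i = (ISN + 1) + sum of payload sizes of segments 1..i-1.
Segment 1: SEQ = 49978, payload = 1205 bytes
Segment 2: SEQ = 51183, payload = 551 bytes
Segment 3: SEQ = 51734, payload = 1134 bytes
SEQ of segment 3 = 49978 + 1205 + 551 = 51734

51734


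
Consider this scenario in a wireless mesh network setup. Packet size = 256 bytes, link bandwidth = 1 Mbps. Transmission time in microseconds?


Given: packet = 256 bytes, bandwidth = 1 Mbps
Packet in bits = 256 * 8 = 2048 bits
Bandwidth = 1 * 10^6 = 1000000 bps
Time = 2048 / 1000000 seconds
Time in us = 2048 * 10^6 / 1000000 = 2048

2048


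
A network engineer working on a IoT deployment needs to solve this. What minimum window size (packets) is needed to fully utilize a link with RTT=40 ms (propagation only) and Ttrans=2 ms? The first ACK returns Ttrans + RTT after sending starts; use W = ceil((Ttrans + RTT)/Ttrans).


Given: Ttrans = 2 ms, RTT = 40 ms (= 2 * Tprop, Tprop = 20 ms)
Time until first ACK returns = Ttrans + RTT = 2 + 40 = 42 ms
Need W * Ttrans >= Ttrans + RTT  ->  W >= (Ttrans + RTT) / Ttrans
(Ttrans + RTT) / Ttrans = 42 / 2 = 21
W_min = ceil(21) = 21

21


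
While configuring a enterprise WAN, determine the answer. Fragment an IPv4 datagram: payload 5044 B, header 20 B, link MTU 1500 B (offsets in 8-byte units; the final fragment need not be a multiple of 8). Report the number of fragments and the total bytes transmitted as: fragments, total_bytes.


Max data per non-final fragment = floor((MTU - header)/8)*8 = floor((1500 - 20)/8)*8 = floor(1480/8)*8 = 1480 B
Final fragment needs no 8-byte alignment: it can carry up to MTU - header = 1480 B
Non-final fragments needed = ceil((payload - 1480) / 1480) = ceil(3564/1480) = ceil(2.4081) = 3
Number of fragments = 3 + 1 = 4
Fragment sizes (data): 3 * 1480 B + 604 B (last, 604 <= 1480 OK)
Total bytes sent = payload + n_frags * header = 5044 + 4*20 = 5044 + 80 = 5124 B

4, 5124


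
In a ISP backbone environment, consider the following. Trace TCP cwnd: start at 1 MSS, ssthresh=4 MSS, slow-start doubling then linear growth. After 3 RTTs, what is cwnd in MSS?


RTT 0: cwnd = 1 MSS (initial)
RTT 1: cwnd = 2 MSS (slow start, doubled)
RTT 2: cwnd = 4 MSS (slow start, doubled)
RTT 3: cwnd = 5 MSS (congestion avoidance, +1)

5


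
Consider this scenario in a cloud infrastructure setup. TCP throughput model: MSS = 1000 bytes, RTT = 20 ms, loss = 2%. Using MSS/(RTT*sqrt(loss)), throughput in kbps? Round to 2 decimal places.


Given: MSS = 1000 bytes, RTT = 20 ms, loss = 2%
RTT in seconds = 20 / 1000 = 0.02
Loss rate = 2% = 0.02
sqrt(loss) = sqrt(0.02) = 0.141421356237
Throughput (bytes/s) = 1000 / (0.02 * 0.141421356237) = 353553.3906
Throughput (kbps) = 353553.3906 * 8 / 1000 = 2828.427125 -> 2828.43 kbps (2 dp)

2828.43


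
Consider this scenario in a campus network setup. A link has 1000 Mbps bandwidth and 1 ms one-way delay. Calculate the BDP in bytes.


Given: bandwidth = 1000 Mbps, delay = 1 ms
BDP in bits = 1000 * 10^6 * 1 / 1000
BDP in bits = 1000000
BDP in bytes = 1000000 / 8 = 125000

125000


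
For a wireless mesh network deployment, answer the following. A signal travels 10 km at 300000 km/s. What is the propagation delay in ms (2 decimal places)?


Given: distance = 10 km, speed = 300000 km/s
Delay = distance / speed = 10 / 300000 seconds
Delay in ms = 10 * 1000 / 300000
Delay = 0.0333 ms
Rounded to 2 dp = 0.03 ms

0.03


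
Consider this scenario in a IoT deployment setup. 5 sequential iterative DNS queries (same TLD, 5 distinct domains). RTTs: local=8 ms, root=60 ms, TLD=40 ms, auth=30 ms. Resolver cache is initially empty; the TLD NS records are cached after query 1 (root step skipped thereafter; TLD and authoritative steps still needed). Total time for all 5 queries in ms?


Lookup 1 (cold cache): local + root + TLD + auth = 8 + 60 + 40 + 30 = 138 ms
Lookups 2..5 (TLD NS cached -> skip root; new domain -> still ask TLD and auth): local + TLD + auth = 8 + 40 + 30 = 78 ms each
Remaining 4 lookups: 4 * 78 = 312 ms
Total = 138 + 312 = 450 ms

450


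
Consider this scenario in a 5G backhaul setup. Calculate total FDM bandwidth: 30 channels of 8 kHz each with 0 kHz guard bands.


Given: 30 channels, 8 kHz each, guard = 0 kHz
Channel bandwidth = 30 * 8 = 240 kHz
Guard bands = 29 gaps * 0 kHz = 0 kHz
Total = 240 + 0 = 240 kHz

240
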